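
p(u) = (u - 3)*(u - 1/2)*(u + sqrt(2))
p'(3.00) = 11.04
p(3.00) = 0.00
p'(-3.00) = 36.06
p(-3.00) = -33.30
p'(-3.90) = 58.45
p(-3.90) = -75.47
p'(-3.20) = 40.62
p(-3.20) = -40.97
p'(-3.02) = 36.51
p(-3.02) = -34.03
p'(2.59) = 5.87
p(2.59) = -3.43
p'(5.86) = 75.12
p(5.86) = 111.51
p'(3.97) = 27.27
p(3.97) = 18.12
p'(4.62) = 41.31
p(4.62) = 40.27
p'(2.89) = 9.55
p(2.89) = -1.13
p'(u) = (u - 3)*(u - 1/2) + (u - 3)*(u + sqrt(2)) + (u - 1/2)*(u + sqrt(2))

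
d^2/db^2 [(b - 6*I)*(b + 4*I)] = 2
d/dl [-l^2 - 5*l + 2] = -2*l - 5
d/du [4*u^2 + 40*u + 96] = 8*u + 40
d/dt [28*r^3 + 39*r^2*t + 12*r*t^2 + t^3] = 39*r^2 + 24*r*t + 3*t^2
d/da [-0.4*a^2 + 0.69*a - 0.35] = 0.69 - 0.8*a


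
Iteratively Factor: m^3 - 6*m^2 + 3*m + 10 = (m + 1)*(m^2 - 7*m + 10) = (m - 5)*(m + 1)*(m - 2)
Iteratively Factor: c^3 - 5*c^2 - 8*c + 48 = (c + 3)*(c^2 - 8*c + 16) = (c - 4)*(c + 3)*(c - 4)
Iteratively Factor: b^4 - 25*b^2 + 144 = (b + 3)*(b^3 - 3*b^2 - 16*b + 48) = (b - 3)*(b + 3)*(b^2 - 16) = (b - 3)*(b + 3)*(b + 4)*(b - 4)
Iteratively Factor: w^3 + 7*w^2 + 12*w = (w + 4)*(w^2 + 3*w) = w*(w + 4)*(w + 3)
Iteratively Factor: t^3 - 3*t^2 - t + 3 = (t + 1)*(t^2 - 4*t + 3) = (t - 1)*(t + 1)*(t - 3)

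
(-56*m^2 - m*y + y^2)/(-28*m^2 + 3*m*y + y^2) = (-8*m + y)/(-4*m + y)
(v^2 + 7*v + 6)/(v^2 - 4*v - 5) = (v + 6)/(v - 5)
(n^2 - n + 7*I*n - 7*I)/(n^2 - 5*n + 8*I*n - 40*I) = (n^2 + n*(-1 + 7*I) - 7*I)/(n^2 + n*(-5 + 8*I) - 40*I)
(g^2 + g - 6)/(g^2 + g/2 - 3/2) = 2*(g^2 + g - 6)/(2*g^2 + g - 3)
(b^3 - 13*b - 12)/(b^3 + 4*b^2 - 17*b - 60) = (b + 1)/(b + 5)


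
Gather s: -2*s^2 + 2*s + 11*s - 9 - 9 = -2*s^2 + 13*s - 18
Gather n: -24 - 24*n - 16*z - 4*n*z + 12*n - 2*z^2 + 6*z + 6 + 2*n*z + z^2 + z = n*(-2*z - 12) - z^2 - 9*z - 18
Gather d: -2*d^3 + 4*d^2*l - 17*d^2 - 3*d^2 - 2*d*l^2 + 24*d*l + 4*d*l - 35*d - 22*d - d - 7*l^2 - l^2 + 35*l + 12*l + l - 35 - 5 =-2*d^3 + d^2*(4*l - 20) + d*(-2*l^2 + 28*l - 58) - 8*l^2 + 48*l - 40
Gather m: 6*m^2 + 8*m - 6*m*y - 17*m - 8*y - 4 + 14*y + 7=6*m^2 + m*(-6*y - 9) + 6*y + 3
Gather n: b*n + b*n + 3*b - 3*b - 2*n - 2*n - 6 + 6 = n*(2*b - 4)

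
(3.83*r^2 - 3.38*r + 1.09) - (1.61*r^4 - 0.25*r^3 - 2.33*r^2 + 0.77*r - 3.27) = -1.61*r^4 + 0.25*r^3 + 6.16*r^2 - 4.15*r + 4.36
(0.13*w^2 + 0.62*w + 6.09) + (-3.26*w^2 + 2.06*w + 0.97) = -3.13*w^2 + 2.68*w + 7.06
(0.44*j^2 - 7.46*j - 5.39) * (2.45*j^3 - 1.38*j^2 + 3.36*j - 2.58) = 1.078*j^5 - 18.8842*j^4 - 1.4323*j^3 - 18.7626*j^2 + 1.1364*j + 13.9062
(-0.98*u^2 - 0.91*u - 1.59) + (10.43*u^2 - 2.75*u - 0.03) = 9.45*u^2 - 3.66*u - 1.62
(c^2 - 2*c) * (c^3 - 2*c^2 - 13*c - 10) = c^5 - 4*c^4 - 9*c^3 + 16*c^2 + 20*c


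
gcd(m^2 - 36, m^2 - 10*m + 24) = m - 6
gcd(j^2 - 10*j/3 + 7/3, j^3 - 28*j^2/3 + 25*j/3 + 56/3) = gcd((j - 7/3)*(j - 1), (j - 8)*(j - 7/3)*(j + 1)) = j - 7/3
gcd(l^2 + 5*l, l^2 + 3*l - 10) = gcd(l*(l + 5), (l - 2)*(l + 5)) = l + 5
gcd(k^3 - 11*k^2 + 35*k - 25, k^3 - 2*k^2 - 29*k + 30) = k - 1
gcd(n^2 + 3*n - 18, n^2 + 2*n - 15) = n - 3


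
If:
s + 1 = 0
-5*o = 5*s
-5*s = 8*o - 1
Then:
No Solution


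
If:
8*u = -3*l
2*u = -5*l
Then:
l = 0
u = 0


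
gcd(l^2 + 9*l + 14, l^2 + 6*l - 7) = l + 7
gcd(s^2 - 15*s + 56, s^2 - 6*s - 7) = s - 7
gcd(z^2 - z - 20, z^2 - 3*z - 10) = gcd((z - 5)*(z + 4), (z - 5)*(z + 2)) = z - 5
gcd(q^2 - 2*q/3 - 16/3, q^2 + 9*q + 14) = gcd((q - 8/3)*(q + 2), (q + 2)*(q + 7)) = q + 2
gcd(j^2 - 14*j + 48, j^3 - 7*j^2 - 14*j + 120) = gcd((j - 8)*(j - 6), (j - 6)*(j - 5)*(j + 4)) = j - 6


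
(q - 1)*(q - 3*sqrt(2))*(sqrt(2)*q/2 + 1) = sqrt(2)*q^3/2 - 2*q^2 - sqrt(2)*q^2/2 - 3*sqrt(2)*q + 2*q + 3*sqrt(2)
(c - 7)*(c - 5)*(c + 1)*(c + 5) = c^4 - 6*c^3 - 32*c^2 + 150*c + 175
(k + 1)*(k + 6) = k^2 + 7*k + 6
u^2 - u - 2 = (u - 2)*(u + 1)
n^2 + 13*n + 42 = (n + 6)*(n + 7)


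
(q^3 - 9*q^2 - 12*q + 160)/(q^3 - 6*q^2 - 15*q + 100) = (q - 8)/(q - 5)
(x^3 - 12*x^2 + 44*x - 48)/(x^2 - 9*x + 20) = (x^2 - 8*x + 12)/(x - 5)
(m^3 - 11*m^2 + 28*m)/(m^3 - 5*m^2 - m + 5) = m*(m^2 - 11*m + 28)/(m^3 - 5*m^2 - m + 5)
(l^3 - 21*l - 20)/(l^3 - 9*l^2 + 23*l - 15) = (l^2 + 5*l + 4)/(l^2 - 4*l + 3)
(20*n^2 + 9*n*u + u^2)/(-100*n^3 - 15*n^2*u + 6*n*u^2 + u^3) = (4*n + u)/(-20*n^2 + n*u + u^2)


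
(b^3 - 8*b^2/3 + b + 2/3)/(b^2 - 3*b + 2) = b + 1/3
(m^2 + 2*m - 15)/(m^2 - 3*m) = (m + 5)/m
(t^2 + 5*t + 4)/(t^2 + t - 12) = (t + 1)/(t - 3)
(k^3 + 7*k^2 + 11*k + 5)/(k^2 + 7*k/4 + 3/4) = 4*(k^2 + 6*k + 5)/(4*k + 3)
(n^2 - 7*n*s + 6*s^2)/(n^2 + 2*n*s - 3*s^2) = (n - 6*s)/(n + 3*s)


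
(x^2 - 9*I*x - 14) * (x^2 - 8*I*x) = x^4 - 17*I*x^3 - 86*x^2 + 112*I*x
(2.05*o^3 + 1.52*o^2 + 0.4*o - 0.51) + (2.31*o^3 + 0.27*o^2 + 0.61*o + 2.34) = 4.36*o^3 + 1.79*o^2 + 1.01*o + 1.83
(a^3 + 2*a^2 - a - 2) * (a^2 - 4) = a^5 + 2*a^4 - 5*a^3 - 10*a^2 + 4*a + 8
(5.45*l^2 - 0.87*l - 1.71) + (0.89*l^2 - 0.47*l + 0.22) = 6.34*l^2 - 1.34*l - 1.49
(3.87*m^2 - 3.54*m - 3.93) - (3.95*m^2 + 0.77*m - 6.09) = -0.0800000000000001*m^2 - 4.31*m + 2.16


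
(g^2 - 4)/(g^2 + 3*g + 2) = (g - 2)/(g + 1)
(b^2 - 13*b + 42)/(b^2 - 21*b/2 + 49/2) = 2*(b - 6)/(2*b - 7)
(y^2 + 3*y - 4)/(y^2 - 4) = (y^2 + 3*y - 4)/(y^2 - 4)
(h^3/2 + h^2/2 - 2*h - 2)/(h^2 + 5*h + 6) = (h^2 - h - 2)/(2*(h + 3))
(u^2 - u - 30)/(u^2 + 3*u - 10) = (u - 6)/(u - 2)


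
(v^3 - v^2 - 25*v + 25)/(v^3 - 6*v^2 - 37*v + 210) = (v^2 + 4*v - 5)/(v^2 - v - 42)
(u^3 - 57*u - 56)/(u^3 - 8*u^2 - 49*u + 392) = (u + 1)/(u - 7)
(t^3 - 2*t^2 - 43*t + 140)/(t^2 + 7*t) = t - 9 + 20/t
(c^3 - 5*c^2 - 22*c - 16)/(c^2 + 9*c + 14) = (c^2 - 7*c - 8)/(c + 7)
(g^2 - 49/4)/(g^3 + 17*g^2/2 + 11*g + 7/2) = (4*g^2 - 49)/(2*(2*g^3 + 17*g^2 + 22*g + 7))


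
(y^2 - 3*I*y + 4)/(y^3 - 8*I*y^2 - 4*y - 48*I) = (y + I)/(y^2 - 4*I*y + 12)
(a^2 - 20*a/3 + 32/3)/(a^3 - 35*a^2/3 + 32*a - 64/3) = (a - 4)/(a^2 - 9*a + 8)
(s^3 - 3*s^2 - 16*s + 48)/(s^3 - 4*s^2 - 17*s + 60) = (s - 4)/(s - 5)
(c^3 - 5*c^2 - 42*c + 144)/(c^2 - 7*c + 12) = (c^2 - 2*c - 48)/(c - 4)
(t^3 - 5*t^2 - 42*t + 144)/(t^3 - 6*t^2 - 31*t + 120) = (t + 6)/(t + 5)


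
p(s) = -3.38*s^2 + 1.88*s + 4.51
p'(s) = 1.88 - 6.76*s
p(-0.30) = 3.64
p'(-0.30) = 3.91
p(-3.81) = -51.72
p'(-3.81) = 27.64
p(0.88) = 3.55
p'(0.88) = -4.07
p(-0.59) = 2.22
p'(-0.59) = 5.87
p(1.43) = 0.29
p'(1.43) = -7.79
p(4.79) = -64.04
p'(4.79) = -30.50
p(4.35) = -51.27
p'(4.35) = -27.53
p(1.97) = -4.90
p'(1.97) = -11.44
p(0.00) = 4.51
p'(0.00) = 1.88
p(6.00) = -105.89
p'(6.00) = -38.68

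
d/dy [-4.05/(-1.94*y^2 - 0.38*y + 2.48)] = (-15.714*y - 1.539)/(1.94*y^2 + 0.38*y - 2.48)^2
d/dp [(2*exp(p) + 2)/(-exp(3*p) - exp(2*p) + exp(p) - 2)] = 2*((exp(p) + 1)*(3*exp(2*p) + 2*exp(p) - 1) - exp(3*p) - exp(2*p) + exp(p) - 2)*exp(p)/(exp(3*p) + exp(2*p) - exp(p) + 2)^2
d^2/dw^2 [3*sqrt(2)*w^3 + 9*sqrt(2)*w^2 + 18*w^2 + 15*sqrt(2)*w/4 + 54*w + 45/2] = 18*sqrt(2)*w + 18*sqrt(2) + 36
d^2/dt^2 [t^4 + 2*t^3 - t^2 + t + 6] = 12*t^2 + 12*t - 2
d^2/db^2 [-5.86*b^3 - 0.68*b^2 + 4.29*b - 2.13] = -35.16*b - 1.36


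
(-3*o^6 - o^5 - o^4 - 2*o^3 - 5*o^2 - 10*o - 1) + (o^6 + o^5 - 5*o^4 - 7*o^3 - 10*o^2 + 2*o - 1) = -2*o^6 - 6*o^4 - 9*o^3 - 15*o^2 - 8*o - 2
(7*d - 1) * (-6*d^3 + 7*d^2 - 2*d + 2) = -42*d^4 + 55*d^3 - 21*d^2 + 16*d - 2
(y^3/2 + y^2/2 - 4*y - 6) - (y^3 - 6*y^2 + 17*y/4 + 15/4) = -y^3/2 + 13*y^2/2 - 33*y/4 - 39/4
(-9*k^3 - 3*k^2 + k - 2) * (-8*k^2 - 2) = 72*k^5 + 24*k^4 + 10*k^3 + 22*k^2 - 2*k + 4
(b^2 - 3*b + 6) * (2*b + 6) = 2*b^3 - 6*b + 36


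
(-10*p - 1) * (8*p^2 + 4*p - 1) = -80*p^3 - 48*p^2 + 6*p + 1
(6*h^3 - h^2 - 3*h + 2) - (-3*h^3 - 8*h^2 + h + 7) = 9*h^3 + 7*h^2 - 4*h - 5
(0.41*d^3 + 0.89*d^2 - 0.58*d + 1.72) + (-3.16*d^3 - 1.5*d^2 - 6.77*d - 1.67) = -2.75*d^3 - 0.61*d^2 - 7.35*d + 0.05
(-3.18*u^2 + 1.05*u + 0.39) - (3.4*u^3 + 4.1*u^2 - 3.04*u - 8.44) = -3.4*u^3 - 7.28*u^2 + 4.09*u + 8.83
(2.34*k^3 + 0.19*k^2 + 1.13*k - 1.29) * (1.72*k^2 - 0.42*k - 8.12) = 4.0248*k^5 - 0.656*k^4 - 17.137*k^3 - 4.2362*k^2 - 8.6338*k + 10.4748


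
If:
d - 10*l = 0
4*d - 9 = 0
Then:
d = 9/4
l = 9/40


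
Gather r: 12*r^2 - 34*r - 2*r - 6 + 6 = 12*r^2 - 36*r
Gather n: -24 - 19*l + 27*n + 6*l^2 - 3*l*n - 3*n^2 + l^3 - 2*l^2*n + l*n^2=l^3 + 6*l^2 - 19*l + n^2*(l - 3) + n*(-2*l^2 - 3*l + 27) - 24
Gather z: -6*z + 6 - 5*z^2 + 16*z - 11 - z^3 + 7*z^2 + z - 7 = -z^3 + 2*z^2 + 11*z - 12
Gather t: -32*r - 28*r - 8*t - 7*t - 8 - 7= -60*r - 15*t - 15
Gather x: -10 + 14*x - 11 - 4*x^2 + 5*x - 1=-4*x^2 + 19*x - 22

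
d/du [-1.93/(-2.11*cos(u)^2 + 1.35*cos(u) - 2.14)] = (8.1446*cos(u) - 2.6055)*sin(u)/(2.11*cos(u)^2 - 1.35*cos(u) + 2.14)^2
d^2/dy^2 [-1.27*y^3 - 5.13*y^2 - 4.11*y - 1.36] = -7.62*y - 10.26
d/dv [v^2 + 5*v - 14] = 2*v + 5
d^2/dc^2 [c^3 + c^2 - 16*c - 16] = 6*c + 2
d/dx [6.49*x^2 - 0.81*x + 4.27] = 12.98*x - 0.81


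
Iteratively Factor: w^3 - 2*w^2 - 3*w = (w + 1)*(w^2 - 3*w) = (w - 3)*(w + 1)*(w)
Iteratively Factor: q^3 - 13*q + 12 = (q + 4)*(q^2 - 4*q + 3) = (q - 3)*(q + 4)*(q - 1)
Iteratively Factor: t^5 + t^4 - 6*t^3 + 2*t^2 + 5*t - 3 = (t + 1)*(t^4 - 6*t^2 + 8*t - 3) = (t - 1)*(t + 1)*(t^3 + t^2 - 5*t + 3) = (t - 1)^2*(t + 1)*(t^2 + 2*t - 3) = (t - 1)^2*(t + 1)*(t + 3)*(t - 1)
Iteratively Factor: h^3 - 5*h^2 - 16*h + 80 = (h - 5)*(h^2 - 16) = (h - 5)*(h + 4)*(h - 4)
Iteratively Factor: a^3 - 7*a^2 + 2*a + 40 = (a - 5)*(a^2 - 2*a - 8) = (a - 5)*(a + 2)*(a - 4)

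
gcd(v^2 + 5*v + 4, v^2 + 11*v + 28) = v + 4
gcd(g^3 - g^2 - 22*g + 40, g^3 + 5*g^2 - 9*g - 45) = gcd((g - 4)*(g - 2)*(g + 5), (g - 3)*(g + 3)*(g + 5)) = g + 5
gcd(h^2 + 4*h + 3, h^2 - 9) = h + 3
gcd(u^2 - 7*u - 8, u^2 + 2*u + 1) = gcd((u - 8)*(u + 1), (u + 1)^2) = u + 1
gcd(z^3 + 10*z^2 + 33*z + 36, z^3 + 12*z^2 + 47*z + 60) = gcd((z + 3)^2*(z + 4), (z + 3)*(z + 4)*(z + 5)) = z^2 + 7*z + 12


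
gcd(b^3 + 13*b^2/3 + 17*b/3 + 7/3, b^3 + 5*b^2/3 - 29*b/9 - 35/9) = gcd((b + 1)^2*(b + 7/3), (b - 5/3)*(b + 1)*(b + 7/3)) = b^2 + 10*b/3 + 7/3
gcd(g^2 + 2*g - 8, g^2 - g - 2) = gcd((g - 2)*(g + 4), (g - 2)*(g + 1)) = g - 2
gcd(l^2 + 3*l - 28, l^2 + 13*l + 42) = l + 7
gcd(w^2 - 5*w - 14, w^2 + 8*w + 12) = w + 2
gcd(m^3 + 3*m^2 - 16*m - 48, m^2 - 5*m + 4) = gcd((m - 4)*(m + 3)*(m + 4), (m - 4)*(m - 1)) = m - 4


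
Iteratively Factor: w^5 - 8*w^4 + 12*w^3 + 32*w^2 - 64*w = (w - 4)*(w^4 - 4*w^3 - 4*w^2 + 16*w) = (w - 4)^2*(w^3 - 4*w) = (w - 4)^2*(w + 2)*(w^2 - 2*w) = w*(w - 4)^2*(w + 2)*(w - 2)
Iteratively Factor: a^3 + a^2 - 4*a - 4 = (a + 1)*(a^2 - 4) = (a + 1)*(a + 2)*(a - 2)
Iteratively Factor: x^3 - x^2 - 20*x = (x - 5)*(x^2 + 4*x) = (x - 5)*(x + 4)*(x)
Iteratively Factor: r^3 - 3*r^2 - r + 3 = (r - 3)*(r^2 - 1) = (r - 3)*(r - 1)*(r + 1)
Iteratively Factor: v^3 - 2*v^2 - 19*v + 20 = (v - 5)*(v^2 + 3*v - 4) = (v - 5)*(v - 1)*(v + 4)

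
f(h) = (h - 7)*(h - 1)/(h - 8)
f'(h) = (h - 7)/(h - 8) + (h - 1)/(h - 8) - (h - 7)*(h - 1)/(h - 8)^2 = (h^2 - 16*h + 57)/(h^2 - 16*h + 64)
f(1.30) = 0.26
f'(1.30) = 0.84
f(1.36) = 0.31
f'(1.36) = 0.84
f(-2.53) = -3.19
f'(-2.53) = 0.94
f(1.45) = 0.38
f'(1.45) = 0.84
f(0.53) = -0.41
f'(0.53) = 0.87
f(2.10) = 0.91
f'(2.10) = 0.80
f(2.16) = 0.96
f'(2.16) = 0.79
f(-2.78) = -3.43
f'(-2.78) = 0.94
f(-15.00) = -15.30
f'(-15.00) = 0.99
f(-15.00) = -15.30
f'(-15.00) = 0.99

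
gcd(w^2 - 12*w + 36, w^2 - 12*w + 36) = w^2 - 12*w + 36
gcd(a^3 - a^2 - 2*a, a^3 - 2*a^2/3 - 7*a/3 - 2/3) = a^2 - a - 2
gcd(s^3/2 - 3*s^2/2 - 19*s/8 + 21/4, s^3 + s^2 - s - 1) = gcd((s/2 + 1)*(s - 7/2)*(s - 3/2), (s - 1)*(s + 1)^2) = 1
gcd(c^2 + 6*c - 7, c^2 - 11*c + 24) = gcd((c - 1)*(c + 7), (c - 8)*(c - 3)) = 1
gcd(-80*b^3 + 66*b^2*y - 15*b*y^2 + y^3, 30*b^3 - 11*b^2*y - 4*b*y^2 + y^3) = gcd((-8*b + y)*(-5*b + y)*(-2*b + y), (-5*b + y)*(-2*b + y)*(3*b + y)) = 10*b^2 - 7*b*y + y^2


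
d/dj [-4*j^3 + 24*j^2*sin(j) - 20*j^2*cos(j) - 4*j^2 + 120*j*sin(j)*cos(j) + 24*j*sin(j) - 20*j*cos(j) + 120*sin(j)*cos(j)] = 20*j^2*sin(j) + 24*j^2*cos(j) - 12*j^2 + 68*j*sin(j) - 16*j*cos(j) + 120*j*cos(2*j) - 8*j + 24*sin(j) + 60*sin(2*j) - 20*cos(j) + 120*cos(2*j)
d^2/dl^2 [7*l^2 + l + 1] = 14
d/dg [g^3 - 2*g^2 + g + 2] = 3*g^2 - 4*g + 1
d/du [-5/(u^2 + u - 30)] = 5*(2*u + 1)/(u^2 + u - 30)^2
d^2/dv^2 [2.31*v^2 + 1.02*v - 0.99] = 4.62000000000000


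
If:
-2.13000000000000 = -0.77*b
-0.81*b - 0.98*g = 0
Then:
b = 2.77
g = -2.29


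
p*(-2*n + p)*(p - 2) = -2*n*p^2 + 4*n*p + p^3 - 2*p^2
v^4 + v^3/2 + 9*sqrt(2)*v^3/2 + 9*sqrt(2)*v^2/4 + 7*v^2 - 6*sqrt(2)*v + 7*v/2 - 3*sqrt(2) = (v + 1/2)*(v - sqrt(2)/2)*(v + 2*sqrt(2))*(v + 3*sqrt(2))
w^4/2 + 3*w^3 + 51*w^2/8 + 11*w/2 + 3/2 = (w/2 + 1)*(w + 1/2)*(w + 3/2)*(w + 2)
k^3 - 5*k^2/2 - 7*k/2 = k*(k - 7/2)*(k + 1)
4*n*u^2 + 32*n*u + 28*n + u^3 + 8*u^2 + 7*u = (4*n + u)*(u + 1)*(u + 7)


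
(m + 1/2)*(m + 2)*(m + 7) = m^3 + 19*m^2/2 + 37*m/2 + 7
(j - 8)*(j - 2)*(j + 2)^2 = j^4 - 6*j^3 - 20*j^2 + 24*j + 64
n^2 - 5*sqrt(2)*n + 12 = (n - 3*sqrt(2))*(n - 2*sqrt(2))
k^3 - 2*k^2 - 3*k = k*(k - 3)*(k + 1)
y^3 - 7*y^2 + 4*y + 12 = (y - 6)*(y - 2)*(y + 1)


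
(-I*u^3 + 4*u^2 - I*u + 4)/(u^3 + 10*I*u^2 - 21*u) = (-I*u^3 + 4*u^2 - I*u + 4)/(u*(u^2 + 10*I*u - 21))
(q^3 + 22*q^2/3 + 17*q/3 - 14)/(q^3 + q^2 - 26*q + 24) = (q + 7/3)/(q - 4)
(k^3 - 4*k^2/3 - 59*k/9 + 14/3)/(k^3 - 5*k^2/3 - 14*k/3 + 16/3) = (9*k^3 - 12*k^2 - 59*k + 42)/(3*(3*k^3 - 5*k^2 - 14*k + 16))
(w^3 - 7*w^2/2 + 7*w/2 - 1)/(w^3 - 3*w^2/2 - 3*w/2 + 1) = (w - 1)/(w + 1)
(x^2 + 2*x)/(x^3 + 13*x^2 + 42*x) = (x + 2)/(x^2 + 13*x + 42)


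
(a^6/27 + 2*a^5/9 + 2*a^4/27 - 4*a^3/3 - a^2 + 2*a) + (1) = a^6/27 + 2*a^5/9 + 2*a^4/27 - 4*a^3/3 - a^2 + 2*a + 1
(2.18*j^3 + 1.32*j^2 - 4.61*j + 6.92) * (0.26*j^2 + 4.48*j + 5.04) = 0.5668*j^5 + 10.1096*j^4 + 15.7022*j^3 - 12.2008*j^2 + 7.7672*j + 34.8768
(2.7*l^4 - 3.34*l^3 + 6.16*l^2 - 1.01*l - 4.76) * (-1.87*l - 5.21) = -5.049*l^5 - 7.8212*l^4 + 5.8822*l^3 - 30.2049*l^2 + 14.1633*l + 24.7996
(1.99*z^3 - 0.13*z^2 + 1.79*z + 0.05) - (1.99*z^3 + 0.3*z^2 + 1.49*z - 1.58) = -0.43*z^2 + 0.3*z + 1.63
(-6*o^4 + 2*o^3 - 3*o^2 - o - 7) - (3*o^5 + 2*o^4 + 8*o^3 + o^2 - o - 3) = -3*o^5 - 8*o^4 - 6*o^3 - 4*o^2 - 4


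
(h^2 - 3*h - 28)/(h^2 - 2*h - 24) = (h - 7)/(h - 6)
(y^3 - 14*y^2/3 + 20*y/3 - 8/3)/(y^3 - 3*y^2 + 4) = (y - 2/3)/(y + 1)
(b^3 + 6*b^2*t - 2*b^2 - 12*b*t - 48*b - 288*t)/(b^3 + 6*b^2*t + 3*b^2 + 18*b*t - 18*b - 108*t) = (b - 8)/(b - 3)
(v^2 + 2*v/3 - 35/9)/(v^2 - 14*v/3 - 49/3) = (v - 5/3)/(v - 7)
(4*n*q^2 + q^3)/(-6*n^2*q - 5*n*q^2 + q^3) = q*(4*n + q)/(-6*n^2 - 5*n*q + q^2)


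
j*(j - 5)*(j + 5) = j^3 - 25*j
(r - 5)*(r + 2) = r^2 - 3*r - 10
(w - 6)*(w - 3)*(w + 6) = w^3 - 3*w^2 - 36*w + 108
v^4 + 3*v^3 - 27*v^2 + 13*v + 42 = (v - 3)*(v - 2)*(v + 1)*(v + 7)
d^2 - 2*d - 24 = (d - 6)*(d + 4)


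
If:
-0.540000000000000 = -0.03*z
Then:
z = 18.00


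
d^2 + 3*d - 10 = (d - 2)*(d + 5)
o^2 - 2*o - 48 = (o - 8)*(o + 6)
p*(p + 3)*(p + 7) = p^3 + 10*p^2 + 21*p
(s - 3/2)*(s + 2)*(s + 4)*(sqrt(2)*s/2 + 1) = sqrt(2)*s^4/2 + s^3 + 9*sqrt(2)*s^3/4 - sqrt(2)*s^2/2 + 9*s^2/2 - 6*sqrt(2)*s - s - 12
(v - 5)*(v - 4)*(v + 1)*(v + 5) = v^4 - 3*v^3 - 29*v^2 + 75*v + 100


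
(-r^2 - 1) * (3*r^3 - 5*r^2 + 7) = -3*r^5 + 5*r^4 - 3*r^3 - 2*r^2 - 7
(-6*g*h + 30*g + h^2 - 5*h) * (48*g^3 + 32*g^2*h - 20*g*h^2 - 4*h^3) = -288*g^4*h + 1440*g^4 - 144*g^3*h^2 + 720*g^3*h + 152*g^2*h^3 - 760*g^2*h^2 + 4*g*h^4 - 20*g*h^3 - 4*h^5 + 20*h^4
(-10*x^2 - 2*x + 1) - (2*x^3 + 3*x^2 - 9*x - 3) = -2*x^3 - 13*x^2 + 7*x + 4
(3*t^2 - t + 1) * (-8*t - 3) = -24*t^3 - t^2 - 5*t - 3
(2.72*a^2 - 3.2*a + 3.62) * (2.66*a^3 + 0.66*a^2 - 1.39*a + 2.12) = 7.2352*a^5 - 6.7168*a^4 + 3.7364*a^3 + 12.6036*a^2 - 11.8158*a + 7.6744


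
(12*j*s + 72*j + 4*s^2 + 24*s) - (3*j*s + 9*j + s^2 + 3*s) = 9*j*s + 63*j + 3*s^2 + 21*s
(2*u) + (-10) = 2*u - 10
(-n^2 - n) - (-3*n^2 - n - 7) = 2*n^2 + 7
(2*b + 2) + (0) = 2*b + 2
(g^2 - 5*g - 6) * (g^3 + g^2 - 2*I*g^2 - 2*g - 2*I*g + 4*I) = g^5 - 4*g^4 - 2*I*g^4 - 13*g^3 + 8*I*g^3 + 4*g^2 + 26*I*g^2 + 12*g - 8*I*g - 24*I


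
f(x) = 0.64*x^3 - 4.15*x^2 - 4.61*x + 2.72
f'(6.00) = 14.71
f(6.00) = -36.10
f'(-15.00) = 551.89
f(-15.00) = -3021.88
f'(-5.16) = 89.34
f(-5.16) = -171.92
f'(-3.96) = 58.37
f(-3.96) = -83.85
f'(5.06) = 2.55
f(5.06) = -43.95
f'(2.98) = -12.29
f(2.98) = -30.93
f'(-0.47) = -0.28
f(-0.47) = 3.90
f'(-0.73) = 2.47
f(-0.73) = 3.62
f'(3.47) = -10.29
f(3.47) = -36.51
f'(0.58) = -8.78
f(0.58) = -1.22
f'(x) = 1.92*x^2 - 8.3*x - 4.61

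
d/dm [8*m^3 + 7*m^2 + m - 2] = 24*m^2 + 14*m + 1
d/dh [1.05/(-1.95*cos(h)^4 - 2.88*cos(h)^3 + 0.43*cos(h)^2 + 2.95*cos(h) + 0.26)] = (-8.19*cos(h)^3 - 9.072*cos(h)^2 + 0.903*cos(h) + 3.0975)*sin(h)/(-1.95*cos(h)^4 - 2.88*cos(h)^3 + 0.43*cos(h)^2 + 2.95*cos(h) + 0.26)^2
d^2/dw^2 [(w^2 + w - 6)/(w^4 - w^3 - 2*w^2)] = 2*(3*w^3 + 21*w^2 + 25*w + 9)/(w^4*(w^3 + 3*w^2 + 3*w + 1))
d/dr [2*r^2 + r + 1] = 4*r + 1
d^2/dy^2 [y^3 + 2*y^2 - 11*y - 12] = 6*y + 4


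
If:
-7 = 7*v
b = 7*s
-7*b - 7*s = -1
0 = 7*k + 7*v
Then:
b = 1/8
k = 1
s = 1/56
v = -1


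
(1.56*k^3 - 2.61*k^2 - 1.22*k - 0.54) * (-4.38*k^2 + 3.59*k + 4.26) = -6.8328*k^5 + 17.0322*k^4 + 2.6193*k^3 - 13.1332*k^2 - 7.1358*k - 2.3004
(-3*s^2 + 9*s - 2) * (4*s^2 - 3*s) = -12*s^4 + 45*s^3 - 35*s^2 + 6*s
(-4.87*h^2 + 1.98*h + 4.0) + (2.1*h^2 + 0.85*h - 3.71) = -2.77*h^2 + 2.83*h + 0.29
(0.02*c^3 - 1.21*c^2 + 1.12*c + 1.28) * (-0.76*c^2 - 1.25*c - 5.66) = -0.0152*c^5 + 0.8946*c^4 + 0.5481*c^3 + 4.4758*c^2 - 7.9392*c - 7.2448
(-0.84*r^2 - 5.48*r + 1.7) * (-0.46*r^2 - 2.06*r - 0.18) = 0.3864*r^4 + 4.2512*r^3 + 10.658*r^2 - 2.5156*r - 0.306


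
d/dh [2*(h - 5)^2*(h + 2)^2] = 4*(h - 5)*(h + 2)*(2*h - 3)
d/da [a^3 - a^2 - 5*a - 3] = 3*a^2 - 2*a - 5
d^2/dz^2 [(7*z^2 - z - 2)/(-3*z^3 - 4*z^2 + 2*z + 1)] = 2*(-63*z^6 + 27*z^5 + 18*z^4 + 11*z^3 - 6*z^2 - 18*z + 7)/(27*z^9 + 108*z^8 + 90*z^7 - 107*z^6 - 132*z^5 + 36*z^4 + 49*z^3 - 6*z - 1)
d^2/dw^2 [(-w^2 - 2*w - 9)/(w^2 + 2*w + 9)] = 0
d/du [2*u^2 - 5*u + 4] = 4*u - 5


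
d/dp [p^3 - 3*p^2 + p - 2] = 3*p^2 - 6*p + 1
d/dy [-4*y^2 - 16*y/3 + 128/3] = -8*y - 16/3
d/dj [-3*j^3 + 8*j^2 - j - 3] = -9*j^2 + 16*j - 1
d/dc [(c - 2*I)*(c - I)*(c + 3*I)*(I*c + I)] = 4*I*c^3 + 3*I*c^2 + 14*I*c + 6 + 7*I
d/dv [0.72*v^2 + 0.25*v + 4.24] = 1.44*v + 0.25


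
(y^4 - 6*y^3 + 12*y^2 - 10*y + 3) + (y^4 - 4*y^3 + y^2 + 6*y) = 2*y^4 - 10*y^3 + 13*y^2 - 4*y + 3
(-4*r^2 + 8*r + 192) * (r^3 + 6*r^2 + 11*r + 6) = -4*r^5 - 16*r^4 + 196*r^3 + 1216*r^2 + 2160*r + 1152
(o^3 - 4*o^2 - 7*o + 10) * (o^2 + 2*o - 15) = o^5 - 2*o^4 - 30*o^3 + 56*o^2 + 125*o - 150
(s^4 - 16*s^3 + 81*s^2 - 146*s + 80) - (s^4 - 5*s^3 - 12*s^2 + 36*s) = -11*s^3 + 93*s^2 - 182*s + 80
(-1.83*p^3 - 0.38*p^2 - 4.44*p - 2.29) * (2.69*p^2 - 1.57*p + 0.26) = -4.9227*p^5 + 1.8509*p^4 - 11.8228*p^3 + 0.711900000000001*p^2 + 2.4409*p - 0.5954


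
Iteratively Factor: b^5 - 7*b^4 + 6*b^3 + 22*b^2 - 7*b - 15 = (b + 1)*(b^4 - 8*b^3 + 14*b^2 + 8*b - 15) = (b - 1)*(b + 1)*(b^3 - 7*b^2 + 7*b + 15) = (b - 5)*(b - 1)*(b + 1)*(b^2 - 2*b - 3) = (b - 5)*(b - 1)*(b + 1)^2*(b - 3)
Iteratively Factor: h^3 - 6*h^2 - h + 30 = (h - 3)*(h^2 - 3*h - 10) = (h - 3)*(h + 2)*(h - 5)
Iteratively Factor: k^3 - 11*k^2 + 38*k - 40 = (k - 4)*(k^2 - 7*k + 10) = (k - 4)*(k - 2)*(k - 5)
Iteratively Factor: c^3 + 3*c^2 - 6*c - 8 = (c - 2)*(c^2 + 5*c + 4) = (c - 2)*(c + 1)*(c + 4)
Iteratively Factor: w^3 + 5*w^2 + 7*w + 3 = (w + 3)*(w^2 + 2*w + 1) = (w + 1)*(w + 3)*(w + 1)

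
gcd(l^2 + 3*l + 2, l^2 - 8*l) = 1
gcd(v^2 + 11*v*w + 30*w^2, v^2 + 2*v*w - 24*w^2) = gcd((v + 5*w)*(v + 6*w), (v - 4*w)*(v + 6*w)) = v + 6*w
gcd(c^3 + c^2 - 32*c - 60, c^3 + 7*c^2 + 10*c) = c^2 + 7*c + 10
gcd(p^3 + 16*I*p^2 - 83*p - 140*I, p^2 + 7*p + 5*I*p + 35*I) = p + 5*I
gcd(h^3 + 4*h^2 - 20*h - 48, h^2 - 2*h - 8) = h^2 - 2*h - 8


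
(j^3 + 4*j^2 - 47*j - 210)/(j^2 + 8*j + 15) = (j^2 - j - 42)/(j + 3)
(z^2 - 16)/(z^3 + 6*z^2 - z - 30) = (z^2 - 16)/(z^3 + 6*z^2 - z - 30)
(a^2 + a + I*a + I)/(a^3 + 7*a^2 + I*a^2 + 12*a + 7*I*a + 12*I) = (a + 1)/(a^2 + 7*a + 12)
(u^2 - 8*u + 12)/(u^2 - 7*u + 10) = (u - 6)/(u - 5)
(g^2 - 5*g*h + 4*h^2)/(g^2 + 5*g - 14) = (g^2 - 5*g*h + 4*h^2)/(g^2 + 5*g - 14)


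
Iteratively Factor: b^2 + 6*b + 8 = (b + 4)*(b + 2)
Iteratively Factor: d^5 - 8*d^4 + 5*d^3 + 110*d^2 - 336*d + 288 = (d - 3)*(d^4 - 5*d^3 - 10*d^2 + 80*d - 96) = (d - 3)*(d + 4)*(d^3 - 9*d^2 + 26*d - 24) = (d - 4)*(d - 3)*(d + 4)*(d^2 - 5*d + 6) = (d - 4)*(d - 3)^2*(d + 4)*(d - 2)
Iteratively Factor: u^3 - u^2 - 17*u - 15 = (u + 1)*(u^2 - 2*u - 15) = (u + 1)*(u + 3)*(u - 5)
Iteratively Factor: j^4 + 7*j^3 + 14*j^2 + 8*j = (j + 4)*(j^3 + 3*j^2 + 2*j) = (j + 2)*(j + 4)*(j^2 + j) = (j + 1)*(j + 2)*(j + 4)*(j)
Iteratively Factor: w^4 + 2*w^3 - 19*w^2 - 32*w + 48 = (w - 4)*(w^3 + 6*w^2 + 5*w - 12) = (w - 4)*(w + 3)*(w^2 + 3*w - 4) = (w - 4)*(w + 3)*(w + 4)*(w - 1)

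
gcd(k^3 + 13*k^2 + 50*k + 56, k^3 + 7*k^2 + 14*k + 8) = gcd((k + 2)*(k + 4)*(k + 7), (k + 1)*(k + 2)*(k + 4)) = k^2 + 6*k + 8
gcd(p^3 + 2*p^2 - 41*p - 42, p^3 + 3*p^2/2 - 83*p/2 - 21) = p^2 + p - 42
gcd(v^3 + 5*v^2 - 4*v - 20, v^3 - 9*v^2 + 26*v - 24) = v - 2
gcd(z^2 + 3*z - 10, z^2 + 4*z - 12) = z - 2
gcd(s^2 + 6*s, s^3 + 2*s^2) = s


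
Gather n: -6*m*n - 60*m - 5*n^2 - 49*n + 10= -60*m - 5*n^2 + n*(-6*m - 49) + 10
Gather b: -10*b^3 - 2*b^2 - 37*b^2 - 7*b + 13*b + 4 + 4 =-10*b^3 - 39*b^2 + 6*b + 8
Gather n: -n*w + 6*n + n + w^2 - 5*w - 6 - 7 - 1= n*(7 - w) + w^2 - 5*w - 14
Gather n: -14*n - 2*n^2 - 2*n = -2*n^2 - 16*n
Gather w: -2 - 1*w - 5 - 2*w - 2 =-3*w - 9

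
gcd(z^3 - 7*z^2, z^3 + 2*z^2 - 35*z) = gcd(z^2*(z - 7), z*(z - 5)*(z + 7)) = z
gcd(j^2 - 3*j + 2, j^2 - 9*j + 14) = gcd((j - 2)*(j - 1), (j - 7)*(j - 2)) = j - 2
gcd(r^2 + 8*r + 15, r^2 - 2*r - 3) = 1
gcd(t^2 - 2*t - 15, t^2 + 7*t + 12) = t + 3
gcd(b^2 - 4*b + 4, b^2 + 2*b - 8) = b - 2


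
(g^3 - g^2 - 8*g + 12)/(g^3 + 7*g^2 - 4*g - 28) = (g^2 + g - 6)/(g^2 + 9*g + 14)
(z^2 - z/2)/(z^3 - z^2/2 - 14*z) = (1 - 2*z)/(-2*z^2 + z + 28)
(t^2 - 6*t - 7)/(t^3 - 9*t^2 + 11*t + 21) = 1/(t - 3)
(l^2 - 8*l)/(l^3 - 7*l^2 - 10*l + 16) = l/(l^2 + l - 2)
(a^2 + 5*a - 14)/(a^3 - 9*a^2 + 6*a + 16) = (a + 7)/(a^2 - 7*a - 8)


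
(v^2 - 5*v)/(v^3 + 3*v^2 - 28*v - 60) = v/(v^2 + 8*v + 12)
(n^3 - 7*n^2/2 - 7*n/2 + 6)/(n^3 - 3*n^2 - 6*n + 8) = (n + 3/2)/(n + 2)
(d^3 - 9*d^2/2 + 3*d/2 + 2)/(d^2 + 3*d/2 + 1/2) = (d^2 - 5*d + 4)/(d + 1)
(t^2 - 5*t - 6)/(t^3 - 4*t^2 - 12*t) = (t + 1)/(t*(t + 2))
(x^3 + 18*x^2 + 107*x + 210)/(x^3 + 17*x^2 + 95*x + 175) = (x + 6)/(x + 5)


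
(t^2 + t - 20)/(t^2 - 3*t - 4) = (t + 5)/(t + 1)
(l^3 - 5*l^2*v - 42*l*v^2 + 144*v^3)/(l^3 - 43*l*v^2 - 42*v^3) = (-l^2 + 11*l*v - 24*v^2)/(-l^2 + 6*l*v + 7*v^2)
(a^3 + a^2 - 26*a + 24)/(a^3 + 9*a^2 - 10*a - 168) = (a - 1)/(a + 7)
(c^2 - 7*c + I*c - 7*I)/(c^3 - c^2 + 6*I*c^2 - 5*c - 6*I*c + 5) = (c - 7)/(c^2 + c*(-1 + 5*I) - 5*I)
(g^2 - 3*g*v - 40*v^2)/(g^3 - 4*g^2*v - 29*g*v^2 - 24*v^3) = (g + 5*v)/(g^2 + 4*g*v + 3*v^2)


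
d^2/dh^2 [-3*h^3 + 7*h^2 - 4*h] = 14 - 18*h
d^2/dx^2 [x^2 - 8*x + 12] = 2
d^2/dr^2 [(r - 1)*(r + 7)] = 2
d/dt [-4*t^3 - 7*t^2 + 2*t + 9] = -12*t^2 - 14*t + 2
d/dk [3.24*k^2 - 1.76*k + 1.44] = 6.48*k - 1.76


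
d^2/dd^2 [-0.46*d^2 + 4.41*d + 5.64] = -0.920000000000000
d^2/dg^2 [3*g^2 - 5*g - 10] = 6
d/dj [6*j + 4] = 6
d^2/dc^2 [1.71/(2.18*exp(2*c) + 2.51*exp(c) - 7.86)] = (1.71*(4.36*exp(c) + 2.51)*(8.72*exp(c) + 5.02)*exp(c) - (14.9112*exp(c) + 4.2921)*(2.18*exp(2*c) + 2.51*exp(c) - 7.86))*exp(c)/(2.18*exp(2*c) + 2.51*exp(c) - 7.86)^3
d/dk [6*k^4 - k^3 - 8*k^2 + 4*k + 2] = 24*k^3 - 3*k^2 - 16*k + 4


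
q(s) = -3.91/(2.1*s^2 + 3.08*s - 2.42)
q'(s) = -3.91*(-4.2*s - 3.08)/(2.1*s^2 + 3.08*s - 2.42)^2 = (16.422*s + 12.0428)/(2.1*s^2 + 3.08*s - 2.42)^2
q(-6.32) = -0.06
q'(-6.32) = -0.02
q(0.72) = -4.41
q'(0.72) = 30.39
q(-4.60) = -0.14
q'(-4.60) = -0.08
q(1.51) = -0.56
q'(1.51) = 0.75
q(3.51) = -0.11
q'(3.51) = 0.06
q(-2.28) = -2.65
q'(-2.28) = -11.69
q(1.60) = -0.50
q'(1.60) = 0.62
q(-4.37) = -0.16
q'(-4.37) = -0.10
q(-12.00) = -0.01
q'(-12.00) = -0.00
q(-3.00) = -0.54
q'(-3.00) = -0.71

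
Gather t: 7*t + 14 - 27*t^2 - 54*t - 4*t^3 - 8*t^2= -4*t^3 - 35*t^2 - 47*t + 14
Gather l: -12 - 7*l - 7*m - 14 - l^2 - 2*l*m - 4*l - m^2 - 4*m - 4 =-l^2 + l*(-2*m - 11) - m^2 - 11*m - 30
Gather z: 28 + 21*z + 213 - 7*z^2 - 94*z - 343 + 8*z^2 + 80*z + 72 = z^2 + 7*z - 30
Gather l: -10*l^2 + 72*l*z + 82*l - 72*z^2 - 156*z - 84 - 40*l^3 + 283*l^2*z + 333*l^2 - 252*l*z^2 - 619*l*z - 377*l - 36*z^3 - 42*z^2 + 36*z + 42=-40*l^3 + l^2*(283*z + 323) + l*(-252*z^2 - 547*z - 295) - 36*z^3 - 114*z^2 - 120*z - 42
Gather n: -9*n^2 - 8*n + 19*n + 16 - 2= -9*n^2 + 11*n + 14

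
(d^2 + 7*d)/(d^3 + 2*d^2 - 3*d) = (d + 7)/(d^2 + 2*d - 3)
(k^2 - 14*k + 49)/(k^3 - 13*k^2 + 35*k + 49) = 1/(k + 1)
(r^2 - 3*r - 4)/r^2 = 1 - 3/r - 4/r^2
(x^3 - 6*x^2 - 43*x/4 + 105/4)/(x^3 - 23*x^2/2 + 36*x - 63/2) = (x + 5/2)/(x - 3)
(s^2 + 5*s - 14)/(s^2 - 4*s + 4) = (s + 7)/(s - 2)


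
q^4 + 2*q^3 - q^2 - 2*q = q*(q - 1)*(q + 1)*(q + 2)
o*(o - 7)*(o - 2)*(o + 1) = o^4 - 8*o^3 + 5*o^2 + 14*o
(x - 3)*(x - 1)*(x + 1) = x^3 - 3*x^2 - x + 3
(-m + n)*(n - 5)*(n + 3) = -m*n^2 + 2*m*n + 15*m + n^3 - 2*n^2 - 15*n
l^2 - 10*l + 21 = (l - 7)*(l - 3)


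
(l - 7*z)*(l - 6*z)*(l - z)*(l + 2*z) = l^4 - 12*l^3*z + 27*l^2*z^2 + 68*l*z^3 - 84*z^4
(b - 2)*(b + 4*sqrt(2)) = b^2 - 2*b + 4*sqrt(2)*b - 8*sqrt(2)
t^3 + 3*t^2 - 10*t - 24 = (t - 3)*(t + 2)*(t + 4)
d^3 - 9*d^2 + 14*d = d*(d - 7)*(d - 2)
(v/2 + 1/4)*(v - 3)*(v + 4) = v^3/2 + 3*v^2/4 - 23*v/4 - 3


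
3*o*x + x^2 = x*(3*o + x)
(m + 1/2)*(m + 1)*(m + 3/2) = m^3 + 3*m^2 + 11*m/4 + 3/4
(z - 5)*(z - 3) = z^2 - 8*z + 15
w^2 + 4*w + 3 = (w + 1)*(w + 3)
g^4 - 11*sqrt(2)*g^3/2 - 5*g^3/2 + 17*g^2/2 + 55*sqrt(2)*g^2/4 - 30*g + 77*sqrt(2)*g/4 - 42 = (g - 7/2)*(g + 1)*(g - 4*sqrt(2))*(g - 3*sqrt(2)/2)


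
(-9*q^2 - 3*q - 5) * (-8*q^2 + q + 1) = 72*q^4 + 15*q^3 + 28*q^2 - 8*q - 5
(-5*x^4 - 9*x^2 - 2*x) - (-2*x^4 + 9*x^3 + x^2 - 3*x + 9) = -3*x^4 - 9*x^3 - 10*x^2 + x - 9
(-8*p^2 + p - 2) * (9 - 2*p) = 16*p^3 - 74*p^2 + 13*p - 18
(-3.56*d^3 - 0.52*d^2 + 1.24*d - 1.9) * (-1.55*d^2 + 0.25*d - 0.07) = 5.518*d^5 - 0.084*d^4 - 1.8028*d^3 + 3.2914*d^2 - 0.5618*d + 0.133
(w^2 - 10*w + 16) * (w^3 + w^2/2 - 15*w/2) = w^5 - 19*w^4/2 + 7*w^3/2 + 83*w^2 - 120*w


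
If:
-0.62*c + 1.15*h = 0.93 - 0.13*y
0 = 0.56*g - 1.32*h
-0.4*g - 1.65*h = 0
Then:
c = 0.209677419354839*y - 1.5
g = 0.00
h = 0.00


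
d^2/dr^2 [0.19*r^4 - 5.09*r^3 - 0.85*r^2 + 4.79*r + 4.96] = 2.28*r^2 - 30.54*r - 1.7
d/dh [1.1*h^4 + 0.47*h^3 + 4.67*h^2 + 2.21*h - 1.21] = 4.4*h^3 + 1.41*h^2 + 9.34*h + 2.21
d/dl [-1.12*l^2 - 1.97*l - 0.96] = -2.24*l - 1.97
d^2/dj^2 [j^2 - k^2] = 2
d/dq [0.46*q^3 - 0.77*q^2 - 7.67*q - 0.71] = 1.38*q^2 - 1.54*q - 7.67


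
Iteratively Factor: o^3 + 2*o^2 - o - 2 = (o + 1)*(o^2 + o - 2) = (o + 1)*(o + 2)*(o - 1)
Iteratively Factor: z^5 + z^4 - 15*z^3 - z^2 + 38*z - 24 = (z - 3)*(z^4 + 4*z^3 - 3*z^2 - 10*z + 8) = (z - 3)*(z + 4)*(z^3 - 3*z + 2) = (z - 3)*(z - 1)*(z + 4)*(z^2 + z - 2) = (z - 3)*(z - 1)*(z + 2)*(z + 4)*(z - 1)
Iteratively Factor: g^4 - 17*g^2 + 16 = (g + 1)*(g^3 - g^2 - 16*g + 16) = (g - 4)*(g + 1)*(g^2 + 3*g - 4) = (g - 4)*(g - 1)*(g + 1)*(g + 4)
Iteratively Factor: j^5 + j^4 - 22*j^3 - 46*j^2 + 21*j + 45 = (j - 5)*(j^4 + 6*j^3 + 8*j^2 - 6*j - 9) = (j - 5)*(j + 3)*(j^3 + 3*j^2 - j - 3) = (j - 5)*(j - 1)*(j + 3)*(j^2 + 4*j + 3) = (j - 5)*(j - 1)*(j + 3)^2*(j + 1)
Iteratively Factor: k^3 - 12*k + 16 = (k - 2)*(k^2 + 2*k - 8) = (k - 2)*(k + 4)*(k - 2)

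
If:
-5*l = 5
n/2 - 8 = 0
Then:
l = -1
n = 16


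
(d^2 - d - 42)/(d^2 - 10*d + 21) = (d + 6)/(d - 3)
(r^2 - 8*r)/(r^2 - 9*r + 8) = r/(r - 1)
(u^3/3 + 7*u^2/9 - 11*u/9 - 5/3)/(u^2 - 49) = (3*u^3 + 7*u^2 - 11*u - 15)/(9*(u^2 - 49))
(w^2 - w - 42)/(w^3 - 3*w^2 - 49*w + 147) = (w + 6)/(w^2 + 4*w - 21)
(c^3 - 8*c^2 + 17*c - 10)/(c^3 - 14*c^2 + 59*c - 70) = (c - 1)/(c - 7)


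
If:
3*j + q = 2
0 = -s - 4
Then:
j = 2/3 - q/3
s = -4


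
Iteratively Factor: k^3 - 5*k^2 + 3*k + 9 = (k + 1)*(k^2 - 6*k + 9) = (k - 3)*(k + 1)*(k - 3)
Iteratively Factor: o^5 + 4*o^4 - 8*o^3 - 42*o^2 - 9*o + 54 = (o + 3)*(o^4 + o^3 - 11*o^2 - 9*o + 18) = (o + 3)^2*(o^3 - 2*o^2 - 5*o + 6) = (o - 1)*(o + 3)^2*(o^2 - o - 6) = (o - 3)*(o - 1)*(o + 3)^2*(o + 2)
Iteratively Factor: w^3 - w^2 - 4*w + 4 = (w + 2)*(w^2 - 3*w + 2) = (w - 1)*(w + 2)*(w - 2)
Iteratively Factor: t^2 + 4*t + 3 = (t + 1)*(t + 3)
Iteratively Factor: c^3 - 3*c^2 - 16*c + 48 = (c - 3)*(c^2 - 16) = (c - 3)*(c + 4)*(c - 4)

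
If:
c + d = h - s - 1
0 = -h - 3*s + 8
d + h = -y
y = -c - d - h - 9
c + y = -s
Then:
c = -9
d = -1/2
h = -35/8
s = 33/8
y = 39/8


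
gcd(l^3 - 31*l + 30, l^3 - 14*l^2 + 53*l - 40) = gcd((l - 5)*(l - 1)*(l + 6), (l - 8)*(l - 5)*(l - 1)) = l^2 - 6*l + 5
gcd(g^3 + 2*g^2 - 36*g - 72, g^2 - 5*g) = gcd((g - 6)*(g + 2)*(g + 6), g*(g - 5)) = 1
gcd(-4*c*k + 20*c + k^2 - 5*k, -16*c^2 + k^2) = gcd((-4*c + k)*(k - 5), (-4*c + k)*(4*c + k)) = 4*c - k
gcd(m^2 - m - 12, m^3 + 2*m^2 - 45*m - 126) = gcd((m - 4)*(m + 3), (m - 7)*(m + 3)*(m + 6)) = m + 3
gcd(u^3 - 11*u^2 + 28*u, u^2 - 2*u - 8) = u - 4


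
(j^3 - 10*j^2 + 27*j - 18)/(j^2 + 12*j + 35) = (j^3 - 10*j^2 + 27*j - 18)/(j^2 + 12*j + 35)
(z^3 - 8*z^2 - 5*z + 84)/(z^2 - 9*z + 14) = (z^2 - z - 12)/(z - 2)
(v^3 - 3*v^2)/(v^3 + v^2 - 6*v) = v*(v - 3)/(v^2 + v - 6)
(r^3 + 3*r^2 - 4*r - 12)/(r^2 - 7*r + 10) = (r^2 + 5*r + 6)/(r - 5)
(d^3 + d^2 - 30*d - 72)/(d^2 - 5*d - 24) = (d^2 - 2*d - 24)/(d - 8)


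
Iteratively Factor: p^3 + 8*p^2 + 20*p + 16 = (p + 2)*(p^2 + 6*p + 8) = (p + 2)*(p + 4)*(p + 2)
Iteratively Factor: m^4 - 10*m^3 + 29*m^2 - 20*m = (m - 5)*(m^3 - 5*m^2 + 4*m) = (m - 5)*(m - 1)*(m^2 - 4*m) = (m - 5)*(m - 4)*(m - 1)*(m)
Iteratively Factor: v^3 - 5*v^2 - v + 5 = (v + 1)*(v^2 - 6*v + 5) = (v - 1)*(v + 1)*(v - 5)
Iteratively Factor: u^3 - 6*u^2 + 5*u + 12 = (u + 1)*(u^2 - 7*u + 12) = (u - 4)*(u + 1)*(u - 3)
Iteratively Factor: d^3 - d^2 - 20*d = (d + 4)*(d^2 - 5*d) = (d - 5)*(d + 4)*(d)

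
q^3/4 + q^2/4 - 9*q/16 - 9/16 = (q/4 + 1/4)*(q - 3/2)*(q + 3/2)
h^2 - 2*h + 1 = (h - 1)^2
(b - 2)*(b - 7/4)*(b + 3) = b^3 - 3*b^2/4 - 31*b/4 + 21/2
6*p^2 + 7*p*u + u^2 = (p + u)*(6*p + u)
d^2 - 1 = (d - 1)*(d + 1)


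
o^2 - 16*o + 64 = (o - 8)^2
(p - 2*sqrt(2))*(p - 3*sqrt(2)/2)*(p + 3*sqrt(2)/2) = p^3 - 2*sqrt(2)*p^2 - 9*p/2 + 9*sqrt(2)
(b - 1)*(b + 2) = b^2 + b - 2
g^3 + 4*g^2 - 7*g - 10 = (g - 2)*(g + 1)*(g + 5)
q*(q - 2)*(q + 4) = q^3 + 2*q^2 - 8*q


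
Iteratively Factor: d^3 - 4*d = (d - 2)*(d^2 + 2*d) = (d - 2)*(d + 2)*(d)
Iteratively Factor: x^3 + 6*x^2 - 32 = (x - 2)*(x^2 + 8*x + 16) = (x - 2)*(x + 4)*(x + 4)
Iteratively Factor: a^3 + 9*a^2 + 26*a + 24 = (a + 3)*(a^2 + 6*a + 8) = (a + 2)*(a + 3)*(a + 4)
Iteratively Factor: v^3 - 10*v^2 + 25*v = (v)*(v^2 - 10*v + 25) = v*(v - 5)*(v - 5)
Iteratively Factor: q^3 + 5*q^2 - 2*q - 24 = (q + 4)*(q^2 + q - 6) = (q - 2)*(q + 4)*(q + 3)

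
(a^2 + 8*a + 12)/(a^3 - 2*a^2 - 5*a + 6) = (a + 6)/(a^2 - 4*a + 3)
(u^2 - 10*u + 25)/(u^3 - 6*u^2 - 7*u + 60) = (u - 5)/(u^2 - u - 12)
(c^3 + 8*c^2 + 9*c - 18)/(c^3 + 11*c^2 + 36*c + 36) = (c - 1)/(c + 2)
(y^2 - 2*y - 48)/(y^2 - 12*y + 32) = (y + 6)/(y - 4)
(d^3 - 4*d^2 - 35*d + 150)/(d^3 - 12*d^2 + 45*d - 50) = (d + 6)/(d - 2)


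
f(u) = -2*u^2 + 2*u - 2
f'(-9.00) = 38.00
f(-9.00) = -182.00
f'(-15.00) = 62.00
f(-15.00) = -482.00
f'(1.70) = -4.80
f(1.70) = -4.38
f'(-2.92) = 13.68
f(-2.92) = -24.89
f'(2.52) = -8.08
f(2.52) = -9.66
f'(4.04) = -14.16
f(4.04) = -26.56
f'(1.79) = -5.16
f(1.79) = -4.83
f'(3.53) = -12.12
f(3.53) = -19.86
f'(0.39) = 0.44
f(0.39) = -1.52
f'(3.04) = -10.16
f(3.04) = -14.40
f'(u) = 2 - 4*u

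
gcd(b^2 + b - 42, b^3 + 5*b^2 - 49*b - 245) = b + 7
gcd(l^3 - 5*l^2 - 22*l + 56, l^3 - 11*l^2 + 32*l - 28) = l^2 - 9*l + 14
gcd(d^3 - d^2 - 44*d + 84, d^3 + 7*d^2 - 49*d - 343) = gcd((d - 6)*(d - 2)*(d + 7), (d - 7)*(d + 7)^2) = d + 7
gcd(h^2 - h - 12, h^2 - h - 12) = h^2 - h - 12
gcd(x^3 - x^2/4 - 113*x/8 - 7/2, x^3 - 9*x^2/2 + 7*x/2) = 1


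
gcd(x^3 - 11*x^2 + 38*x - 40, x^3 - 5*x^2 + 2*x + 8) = x^2 - 6*x + 8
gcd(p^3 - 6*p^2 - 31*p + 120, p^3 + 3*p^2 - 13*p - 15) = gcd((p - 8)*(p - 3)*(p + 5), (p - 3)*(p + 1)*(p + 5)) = p^2 + 2*p - 15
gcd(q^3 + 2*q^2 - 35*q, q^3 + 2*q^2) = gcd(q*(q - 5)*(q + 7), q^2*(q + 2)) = q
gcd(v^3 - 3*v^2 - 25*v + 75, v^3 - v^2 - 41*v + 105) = v^2 - 8*v + 15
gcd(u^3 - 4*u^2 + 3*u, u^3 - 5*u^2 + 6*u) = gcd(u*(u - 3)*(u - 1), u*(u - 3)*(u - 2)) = u^2 - 3*u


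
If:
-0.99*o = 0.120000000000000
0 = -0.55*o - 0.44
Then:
No Solution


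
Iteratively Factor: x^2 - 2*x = (x - 2)*(x)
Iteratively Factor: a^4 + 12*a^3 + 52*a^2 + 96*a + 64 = (a + 4)*(a^3 + 8*a^2 + 20*a + 16) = (a + 2)*(a + 4)*(a^2 + 6*a + 8) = (a + 2)*(a + 4)^2*(a + 2)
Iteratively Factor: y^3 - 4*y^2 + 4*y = (y)*(y^2 - 4*y + 4) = y*(y - 2)*(y - 2)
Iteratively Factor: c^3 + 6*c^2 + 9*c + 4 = (c + 1)*(c^2 + 5*c + 4) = (c + 1)*(c + 4)*(c + 1)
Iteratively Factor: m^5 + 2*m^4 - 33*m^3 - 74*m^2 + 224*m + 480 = (m + 2)*(m^4 - 33*m^2 - 8*m + 240) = (m - 3)*(m + 2)*(m^3 + 3*m^2 - 24*m - 80) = (m - 5)*(m - 3)*(m + 2)*(m^2 + 8*m + 16) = (m - 5)*(m - 3)*(m + 2)*(m + 4)*(m + 4)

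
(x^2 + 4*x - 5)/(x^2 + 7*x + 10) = (x - 1)/(x + 2)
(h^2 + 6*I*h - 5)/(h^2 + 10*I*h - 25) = (h + I)/(h + 5*I)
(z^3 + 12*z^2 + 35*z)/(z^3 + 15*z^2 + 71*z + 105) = z/(z + 3)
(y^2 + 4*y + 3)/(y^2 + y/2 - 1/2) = 2*(y + 3)/(2*y - 1)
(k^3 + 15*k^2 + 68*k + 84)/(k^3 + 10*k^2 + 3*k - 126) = (k + 2)/(k - 3)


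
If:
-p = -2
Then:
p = 2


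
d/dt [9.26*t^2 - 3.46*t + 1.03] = 18.52*t - 3.46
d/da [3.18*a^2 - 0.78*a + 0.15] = 6.36*a - 0.78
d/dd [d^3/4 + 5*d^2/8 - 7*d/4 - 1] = 3*d^2/4 + 5*d/4 - 7/4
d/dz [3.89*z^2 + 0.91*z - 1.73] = 7.78*z + 0.91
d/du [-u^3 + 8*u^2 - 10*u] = -3*u^2 + 16*u - 10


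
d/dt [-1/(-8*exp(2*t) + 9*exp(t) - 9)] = (9 - 16*exp(t))*exp(t)/(8*exp(2*t) - 9*exp(t) + 9)^2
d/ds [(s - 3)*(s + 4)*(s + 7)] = 3*s^2 + 16*s - 5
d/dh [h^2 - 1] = 2*h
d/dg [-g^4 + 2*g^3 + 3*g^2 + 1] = 2*g*(-2*g^2 + 3*g + 3)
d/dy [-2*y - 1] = -2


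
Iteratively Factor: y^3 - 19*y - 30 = (y + 3)*(y^2 - 3*y - 10) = (y + 2)*(y + 3)*(y - 5)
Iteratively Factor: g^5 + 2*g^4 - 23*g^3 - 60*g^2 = (g + 3)*(g^4 - g^3 - 20*g^2) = g*(g + 3)*(g^3 - g^2 - 20*g) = g*(g - 5)*(g + 3)*(g^2 + 4*g) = g*(g - 5)*(g + 3)*(g + 4)*(g)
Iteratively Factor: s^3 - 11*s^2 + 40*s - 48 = (s - 3)*(s^2 - 8*s + 16) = (s - 4)*(s - 3)*(s - 4)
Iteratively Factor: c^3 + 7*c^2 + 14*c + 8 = (c + 1)*(c^2 + 6*c + 8) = (c + 1)*(c + 2)*(c + 4)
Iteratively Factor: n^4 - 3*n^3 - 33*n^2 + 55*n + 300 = (n - 5)*(n^3 + 2*n^2 - 23*n - 60) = (n - 5)*(n + 3)*(n^2 - n - 20) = (n - 5)*(n + 3)*(n + 4)*(n - 5)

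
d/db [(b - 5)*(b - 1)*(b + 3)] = 3*b^2 - 6*b - 13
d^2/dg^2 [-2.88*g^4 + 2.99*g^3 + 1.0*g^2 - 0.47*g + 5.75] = -34.56*g^2 + 17.94*g + 2.0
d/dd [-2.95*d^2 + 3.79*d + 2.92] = 3.79 - 5.9*d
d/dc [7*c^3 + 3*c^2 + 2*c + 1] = 21*c^2 + 6*c + 2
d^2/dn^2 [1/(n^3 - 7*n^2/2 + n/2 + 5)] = 4*((7 - 6*n)*(2*n^3 - 7*n^2 + n + 10) + (6*n^2 - 14*n + 1)^2)/(2*n^3 - 7*n^2 + n + 10)^3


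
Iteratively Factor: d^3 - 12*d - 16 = (d + 2)*(d^2 - 2*d - 8) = (d - 4)*(d + 2)*(d + 2)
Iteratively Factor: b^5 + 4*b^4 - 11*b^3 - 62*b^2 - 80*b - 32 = (b + 2)*(b^4 + 2*b^3 - 15*b^2 - 32*b - 16) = (b - 4)*(b + 2)*(b^3 + 6*b^2 + 9*b + 4) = (b - 4)*(b + 1)*(b + 2)*(b^2 + 5*b + 4) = (b - 4)*(b + 1)*(b + 2)*(b + 4)*(b + 1)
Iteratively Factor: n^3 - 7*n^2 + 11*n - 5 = (n - 1)*(n^2 - 6*n + 5) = (n - 5)*(n - 1)*(n - 1)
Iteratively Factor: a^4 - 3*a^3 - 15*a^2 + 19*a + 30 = (a + 3)*(a^3 - 6*a^2 + 3*a + 10) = (a - 5)*(a + 3)*(a^2 - a - 2) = (a - 5)*(a + 1)*(a + 3)*(a - 2)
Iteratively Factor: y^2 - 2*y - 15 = (y - 5)*(y + 3)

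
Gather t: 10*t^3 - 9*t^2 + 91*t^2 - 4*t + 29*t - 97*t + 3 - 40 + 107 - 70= 10*t^3 + 82*t^2 - 72*t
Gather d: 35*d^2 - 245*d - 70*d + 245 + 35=35*d^2 - 315*d + 280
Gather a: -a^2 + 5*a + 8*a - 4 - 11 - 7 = -a^2 + 13*a - 22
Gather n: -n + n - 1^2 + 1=0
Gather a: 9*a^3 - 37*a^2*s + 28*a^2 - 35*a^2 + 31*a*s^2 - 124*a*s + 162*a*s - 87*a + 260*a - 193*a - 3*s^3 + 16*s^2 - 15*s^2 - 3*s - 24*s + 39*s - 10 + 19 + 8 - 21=9*a^3 + a^2*(-37*s - 7) + a*(31*s^2 + 38*s - 20) - 3*s^3 + s^2 + 12*s - 4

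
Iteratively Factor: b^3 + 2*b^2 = (b)*(b^2 + 2*b) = b^2*(b + 2)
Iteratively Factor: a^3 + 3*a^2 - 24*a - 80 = (a + 4)*(a^2 - a - 20) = (a + 4)^2*(a - 5)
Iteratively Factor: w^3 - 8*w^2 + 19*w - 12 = (w - 1)*(w^2 - 7*w + 12) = (w - 4)*(w - 1)*(w - 3)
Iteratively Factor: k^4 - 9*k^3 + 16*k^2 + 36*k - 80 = (k - 2)*(k^3 - 7*k^2 + 2*k + 40) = (k - 5)*(k - 2)*(k^2 - 2*k - 8) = (k - 5)*(k - 2)*(k + 2)*(k - 4)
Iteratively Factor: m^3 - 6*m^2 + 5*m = (m - 5)*(m^2 - m) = m*(m - 5)*(m - 1)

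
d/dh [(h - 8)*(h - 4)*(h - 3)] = 3*h^2 - 30*h + 68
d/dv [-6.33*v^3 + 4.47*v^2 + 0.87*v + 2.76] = -18.99*v^2 + 8.94*v + 0.87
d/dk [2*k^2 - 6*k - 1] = 4*k - 6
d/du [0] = 0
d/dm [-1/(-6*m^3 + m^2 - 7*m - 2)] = (-18*m^2 + 2*m - 7)/(6*m^3 - m^2 + 7*m + 2)^2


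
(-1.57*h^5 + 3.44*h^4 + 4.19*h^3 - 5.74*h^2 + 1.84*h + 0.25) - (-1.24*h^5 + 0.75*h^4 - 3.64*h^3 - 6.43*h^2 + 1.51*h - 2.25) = -0.33*h^5 + 2.69*h^4 + 7.83*h^3 + 0.69*h^2 + 0.33*h + 2.5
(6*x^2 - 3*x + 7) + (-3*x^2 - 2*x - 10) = 3*x^2 - 5*x - 3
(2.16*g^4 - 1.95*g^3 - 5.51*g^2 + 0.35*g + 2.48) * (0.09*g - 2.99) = 0.1944*g^5 - 6.6339*g^4 + 5.3346*g^3 + 16.5064*g^2 - 0.8233*g - 7.4152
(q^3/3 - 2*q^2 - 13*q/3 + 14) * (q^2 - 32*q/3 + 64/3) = q^5/3 - 50*q^4/9 + 217*q^3/9 + 158*q^2/9 - 2176*q/9 + 896/3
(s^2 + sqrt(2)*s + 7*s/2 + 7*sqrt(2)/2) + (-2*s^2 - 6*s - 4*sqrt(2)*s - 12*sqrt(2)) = -s^2 - 3*sqrt(2)*s - 5*s/2 - 17*sqrt(2)/2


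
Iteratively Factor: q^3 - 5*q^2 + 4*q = (q - 1)*(q^2 - 4*q) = (q - 4)*(q - 1)*(q)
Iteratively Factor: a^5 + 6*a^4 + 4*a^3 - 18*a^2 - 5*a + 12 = (a + 1)*(a^4 + 5*a^3 - a^2 - 17*a + 12) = (a - 1)*(a + 1)*(a^3 + 6*a^2 + 5*a - 12) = (a - 1)*(a + 1)*(a + 4)*(a^2 + 2*a - 3) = (a - 1)*(a + 1)*(a + 3)*(a + 4)*(a - 1)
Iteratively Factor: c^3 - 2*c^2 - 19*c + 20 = (c - 5)*(c^2 + 3*c - 4) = (c - 5)*(c - 1)*(c + 4)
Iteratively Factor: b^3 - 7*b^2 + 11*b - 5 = (b - 1)*(b^2 - 6*b + 5) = (b - 5)*(b - 1)*(b - 1)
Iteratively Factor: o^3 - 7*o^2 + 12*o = (o - 3)*(o^2 - 4*o) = o*(o - 3)*(o - 4)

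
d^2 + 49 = (d - 7*I)*(d + 7*I)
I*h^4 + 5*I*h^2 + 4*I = (h - 2*I)*(h + I)*(h + 2*I)*(I*h + 1)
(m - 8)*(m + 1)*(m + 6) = m^3 - m^2 - 50*m - 48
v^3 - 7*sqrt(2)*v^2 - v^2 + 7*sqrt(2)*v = v*(v - 1)*(v - 7*sqrt(2))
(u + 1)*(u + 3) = u^2 + 4*u + 3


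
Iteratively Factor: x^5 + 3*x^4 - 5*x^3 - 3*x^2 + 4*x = (x - 1)*(x^4 + 4*x^3 - x^2 - 4*x) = (x - 1)^2*(x^3 + 5*x^2 + 4*x) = (x - 1)^2*(x + 1)*(x^2 + 4*x) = x*(x - 1)^2*(x + 1)*(x + 4)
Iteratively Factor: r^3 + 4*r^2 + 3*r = (r)*(r^2 + 4*r + 3) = r*(r + 1)*(r + 3)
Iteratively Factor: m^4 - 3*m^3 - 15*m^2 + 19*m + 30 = (m - 2)*(m^3 - m^2 - 17*m - 15) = (m - 2)*(m + 3)*(m^2 - 4*m - 5) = (m - 5)*(m - 2)*(m + 3)*(m + 1)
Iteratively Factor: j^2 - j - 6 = (j + 2)*(j - 3)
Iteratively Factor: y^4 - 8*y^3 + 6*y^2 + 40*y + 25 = (y + 1)*(y^3 - 9*y^2 + 15*y + 25) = (y - 5)*(y + 1)*(y^2 - 4*y - 5) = (y - 5)^2*(y + 1)*(y + 1)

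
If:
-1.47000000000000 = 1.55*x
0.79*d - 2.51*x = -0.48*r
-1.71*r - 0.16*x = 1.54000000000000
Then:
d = -2.52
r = -0.81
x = -0.95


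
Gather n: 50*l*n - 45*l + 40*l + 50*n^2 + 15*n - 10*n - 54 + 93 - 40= -5*l + 50*n^2 + n*(50*l + 5) - 1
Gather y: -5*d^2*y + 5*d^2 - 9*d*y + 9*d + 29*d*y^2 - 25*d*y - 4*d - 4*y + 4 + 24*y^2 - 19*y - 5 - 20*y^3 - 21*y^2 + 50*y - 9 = 5*d^2 + 5*d - 20*y^3 + y^2*(29*d + 3) + y*(-5*d^2 - 34*d + 27) - 10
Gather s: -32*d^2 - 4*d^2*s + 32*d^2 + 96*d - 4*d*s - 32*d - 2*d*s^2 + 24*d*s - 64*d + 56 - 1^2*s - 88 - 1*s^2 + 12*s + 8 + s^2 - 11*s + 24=-2*d*s^2 + s*(-4*d^2 + 20*d)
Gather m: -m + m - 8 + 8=0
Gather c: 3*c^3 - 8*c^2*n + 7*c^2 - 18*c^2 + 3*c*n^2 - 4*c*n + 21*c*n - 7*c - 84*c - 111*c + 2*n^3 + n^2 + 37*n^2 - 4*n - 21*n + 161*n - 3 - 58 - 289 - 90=3*c^3 + c^2*(-8*n - 11) + c*(3*n^2 + 17*n - 202) + 2*n^3 + 38*n^2 + 136*n - 440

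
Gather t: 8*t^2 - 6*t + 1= 8*t^2 - 6*t + 1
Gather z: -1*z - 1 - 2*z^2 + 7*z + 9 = -2*z^2 + 6*z + 8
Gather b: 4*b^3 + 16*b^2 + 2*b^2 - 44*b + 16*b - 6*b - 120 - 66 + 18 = 4*b^3 + 18*b^2 - 34*b - 168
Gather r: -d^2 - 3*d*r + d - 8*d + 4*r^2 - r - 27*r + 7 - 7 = -d^2 - 7*d + 4*r^2 + r*(-3*d - 28)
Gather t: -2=-2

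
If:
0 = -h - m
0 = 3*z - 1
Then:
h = -m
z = 1/3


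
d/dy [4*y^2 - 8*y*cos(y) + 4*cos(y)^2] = 8*y*sin(y) + 8*y - 4*sin(2*y) - 8*cos(y)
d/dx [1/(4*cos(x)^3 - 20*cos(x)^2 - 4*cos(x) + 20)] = (3*cos(x)^2 - 10*cos(x) - 1)/(4*(cos(x) - 5)^2*sin(x)^3)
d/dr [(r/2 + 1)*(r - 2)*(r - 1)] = 3*r^2/2 - r - 2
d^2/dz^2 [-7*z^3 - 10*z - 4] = -42*z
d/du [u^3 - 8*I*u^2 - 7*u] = 3*u^2 - 16*I*u - 7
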